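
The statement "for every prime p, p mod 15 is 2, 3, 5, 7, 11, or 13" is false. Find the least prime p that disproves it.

We need the least prime p for which the claim fails.
p = 2: 2 mod 15 = 2.
p = 3: 3 mod 15 = 3.
p = 5: 5 mod 15 = 5.
p = 7: 7 mod 15 = 7.
p = 11: 11 mod 15 = 11.
p = 13: 13 mod 15 = 13.
p = 17: 17 mod 15 = 2.
p = 19: 19 mod 15 = 4 — not in {2, 3, 5, 7, 11, 13}.
So p = 19 is the smallest counterexample.

p = 19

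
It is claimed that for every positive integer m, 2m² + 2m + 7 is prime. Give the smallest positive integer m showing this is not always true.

m = 6

The first 5 eligible values, up to m = 5, all satisfy the conclusion.
m = 6: 2m² + 2m + 7 = 91 = 7 × 13, composite.
Thus m = 6 disproves the claim, and no smaller m works.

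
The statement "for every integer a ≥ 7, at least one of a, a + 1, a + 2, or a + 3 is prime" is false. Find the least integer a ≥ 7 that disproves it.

We need the least integer a ≥ 7 for which a, a + 1, a + 2, a + 3 are all composite.
For a = 7, 8, 9, 10, …, 21, 22, 23 the conclusion holds.
a = 24: 24 = 2 × 12; 25 = 5 × 5; 26 = 2 × 13; 27 = 3 × 9 — all composite.
So a = 24 is the smallest counterexample.

a = 24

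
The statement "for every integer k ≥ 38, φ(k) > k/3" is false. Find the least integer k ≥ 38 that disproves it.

k = 42

A counterexample is any integer k ≥ 38 such that the claim fails; we check each in order.
For k = 38, 39, 40, 41 the conclusion holds.
k = 42: φ(42) = 12 and 42/3 = 14, so φ(42) ≤ 42/3.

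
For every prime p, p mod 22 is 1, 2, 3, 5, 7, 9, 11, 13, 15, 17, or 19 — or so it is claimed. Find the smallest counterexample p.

For p = 2, 3, 5, 7, …, 31, 37, 41 the conclusion holds.
p = 43: 43 mod 22 = 21 — not in {1, 2, 3, 5, 7, 9, 11, 13, 15, 17, 19}.
Thus p = 43 disproves the claim, and no smaller p works.

p = 43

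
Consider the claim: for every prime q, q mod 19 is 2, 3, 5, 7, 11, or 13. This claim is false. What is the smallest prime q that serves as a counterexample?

q = 17

A counterexample is any prime q such that the claim fails; we check each in order.
q = 2: 2 mod 19 = 2.
q = 3: 3 mod 19 = 3.
q = 5: 5 mod 19 = 5.
q = 7: 7 mod 19 = 7.
q = 11: 11 mod 19 = 11.
q = 13: 13 mod 19 = 13.
q = 17: 17 mod 19 = 17 — not in {2, 3, 5, 7, 11, 13}.
So q = 17 is the smallest counterexample.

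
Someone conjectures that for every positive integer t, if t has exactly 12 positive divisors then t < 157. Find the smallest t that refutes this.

t = 160

Check each positive integer t in order until t has exactly 12 positive divisors but the claim fails.
For t = 60, 72, 84, 90, …, 140, 150, 156 the conclusion holds.
t = 160: τ(160) = 12; 160 ≥ 157.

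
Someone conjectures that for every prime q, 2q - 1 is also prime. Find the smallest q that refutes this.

q = 2: 2q - 1 = 3, prime.
q = 3: 2q - 1 = 5, prime.
q = 5: 2q - 1 = 9 = 3 × 3, not prime.

q = 5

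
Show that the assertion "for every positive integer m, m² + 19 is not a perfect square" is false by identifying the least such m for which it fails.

For m = 1, 2, 3, 4, 5, 6, 7, 8 the conclusion holds.
m = 9: 9² + 19 = 100 = 10², a perfect square.

m = 9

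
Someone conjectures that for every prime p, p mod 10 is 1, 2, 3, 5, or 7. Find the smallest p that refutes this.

A counterexample is any prime p such that the claim fails; we check each in order.
p = 2: 2 mod 10 = 2.
p = 3: 3 mod 10 = 3.
p = 5: 5 mod 10 = 5.
p = 7: 7 mod 10 = 7.
p = 11: 11 mod 10 = 1.
p = 13: 13 mod 10 = 3.
p = 17: 17 mod 10 = 7.
p = 19: 19 mod 10 = 9 — not in {1, 2, 3, 5, 7}.
Hence p = 19 is a counterexample.

p = 19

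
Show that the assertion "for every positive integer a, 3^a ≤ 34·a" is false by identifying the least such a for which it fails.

a = 5

a = 1: 3^a = 3 and 34·a = 34, so 3 ≤ 34.
a = 2: 3^a = 9 and 34·a = 68, so 9 ≤ 68.
a = 3: 3^a = 27 and 34·a = 102, so 27 ≤ 102.
a = 4: 3^a = 81 and 34·a = 136, so 81 ≤ 136.
a = 5: 3^a = 243 and 34·a = 170, so 243 > 170.
Thus a = 5 disproves the claim, and no smaller a works.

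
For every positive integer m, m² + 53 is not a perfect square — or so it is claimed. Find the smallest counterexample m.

m = 26

A counterexample is any positive integer m such that m² + 53 is a perfect square; we check each in order.
The first 25 eligible values, up to m = 25, all satisfy the conclusion.
m = 26: 26² + 53 = 729 = 27², a perfect square.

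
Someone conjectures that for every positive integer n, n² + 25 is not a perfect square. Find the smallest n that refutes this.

n = 12

We need the least positive integer n for which n² + 25 is a perfect square.
The first 11 eligible values, up to n = 11, all satisfy the conclusion.
n = 12: 12² + 25 = 169 = 13², a perfect square.
Thus n = 12 disproves the claim, and no smaller n works.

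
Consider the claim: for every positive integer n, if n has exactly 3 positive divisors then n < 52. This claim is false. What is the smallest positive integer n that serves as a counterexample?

n = 121

Check each positive integer n in order until n has exactly 3 positive divisors but the claim fails.
n = 4: τ(4) = 3; 4 < 52.
n = 9: τ(9) = 3; 9 < 52.
n = 25: τ(25) = 3; 25 < 52.
n = 49: τ(49) = 3; 49 < 52.
n = 121: τ(121) = 3; 121 ≥ 52.
Thus n = 121 disproves the claim, and no smaller n works.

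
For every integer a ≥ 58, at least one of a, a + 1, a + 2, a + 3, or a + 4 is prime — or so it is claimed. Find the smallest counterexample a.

a = 58: 59 is prime.
a = 59: 59 is prime.
a = 60: 61 is prime.
a = 61: 61 is prime.
a = 62: 62 = 2 × 31; 63 = 3 × 21; 64 = 2 × 32; 65 = 5 × 13; 66 = 2 × 33 — all composite.

a = 62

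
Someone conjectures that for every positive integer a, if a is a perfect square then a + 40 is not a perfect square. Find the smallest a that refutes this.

a = 9

a = 1: 1 + 40 = 41, not a perfect square.
a = 4: 4 + 40 = 44, not a perfect square.
a = 9: 9 = 3² and 9 + 40 = 49 = 7².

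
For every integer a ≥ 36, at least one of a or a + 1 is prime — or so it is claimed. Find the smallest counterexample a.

We need the least integer a ≥ 36 for which a, a + 1 are both composite.
For a = 36, 37 the conclusion holds.
a = 38: 38 = 2 × 19; 39 = 3 × 13 — both composite.
So a = 38 is the smallest counterexample.

a = 38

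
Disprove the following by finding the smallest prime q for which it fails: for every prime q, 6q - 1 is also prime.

A counterexample is any prime q such that 6q - 1 is not prime; we check each in order.
The first 4 eligible values, up to q = 7, all satisfy the conclusion.
q = 11: 6q - 1 = 65 = 5 × 13, not prime.

q = 11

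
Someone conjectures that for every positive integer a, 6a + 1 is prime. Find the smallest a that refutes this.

We need the least positive integer a for which 6a + 1 is not prime.
a = 1: 6a + 1 = 7, prime.
a = 2: 6a + 1 = 13, prime.
a = 3: 6a + 1 = 19, prime.
a = 4: 6a + 1 = 25 = 5 × 5, composite.
Hence a = 4 is a counterexample.

a = 4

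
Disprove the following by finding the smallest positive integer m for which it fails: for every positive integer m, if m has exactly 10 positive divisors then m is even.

m = 405

The first 9 eligible values, up to m = 368, all satisfy the conclusion.
m = 405: divisors of 405: 10 divisors; 405 is odd.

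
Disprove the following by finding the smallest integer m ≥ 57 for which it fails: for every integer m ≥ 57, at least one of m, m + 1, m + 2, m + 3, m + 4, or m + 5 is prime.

m = 90

We need the least integer m ≥ 57 for which m, m + 1, m + 2, m + 3, m + 4, m + 5 are all composite.
For m = 57, 58, 59, 60, …, 87, 88, 89 the conclusion holds.
m = 90: 90 = 2 × 45; 91 = 7 × 13; 92 = 2 × 46; 93 = 3 × 31; 94 = 2 × 47; 95 = 5 × 19 — all composite.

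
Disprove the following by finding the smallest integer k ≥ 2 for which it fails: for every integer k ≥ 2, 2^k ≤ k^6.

k = 30

Check each integer k ≥ 2 in order until 2^k > k^6.
For k = 2, 3, 4, 5, …, 27, 28, 29 the conclusion holds.
k = 30: 2^k = 1073741824 and k^6 = 729000000, so 1073741824 > 729000000.
Thus k = 30 disproves the claim, and no smaller k works.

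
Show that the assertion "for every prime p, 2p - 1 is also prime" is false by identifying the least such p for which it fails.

p = 5

A counterexample is any prime p such that 2p - 1 is not prime; we check each in order.
p = 2: 2p - 1 = 3, prime.
p = 3: 2p - 1 = 5, prime.
p = 5: 2p - 1 = 9 = 3 × 3, not prime.
So p = 5 is the smallest counterexample.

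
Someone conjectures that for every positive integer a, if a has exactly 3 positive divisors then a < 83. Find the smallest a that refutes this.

For a = 4, 9, 25, 49 the conclusion holds.
a = 121: τ(121) = 3; 121 ≥ 83.

a = 121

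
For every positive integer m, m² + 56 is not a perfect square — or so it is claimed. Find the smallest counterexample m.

m = 5

The first 4 eligible values, up to m = 4, all satisfy the conclusion.
m = 5: 5² + 56 = 81 = 9², a perfect square.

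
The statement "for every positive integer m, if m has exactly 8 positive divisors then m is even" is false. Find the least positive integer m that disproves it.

Check each positive integer m in order until m has exactly 8 positive divisors but m is odd.
For m = 24, 30, 40, 42, …, 88, 102, 104 the conclusion holds.
m = 105: divisors of 105: 1, 3, 5, 7, 15, 21, 35, 105; 105 is odd.
So m = 105 is the smallest counterexample.

m = 105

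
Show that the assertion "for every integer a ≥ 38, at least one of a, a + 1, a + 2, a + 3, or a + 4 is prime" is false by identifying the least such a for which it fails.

a = 48

Check each integer a ≥ 38 in order until a, a + 1, a + 2, a + 3, a + 4 are all composite.
For a = 38, 39, 40, 41, 42, 43, 44, 45, 46, 47 the conclusion holds.
a = 48: 48 = 2 × 24; 49 = 7 × 7; 50 = 2 × 25; 51 = 3 × 17; 52 = 2 × 26 — all composite.
Hence a = 48 is a counterexample.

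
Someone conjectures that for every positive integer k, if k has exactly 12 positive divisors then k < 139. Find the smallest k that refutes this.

We need the least positive integer k for which k has exactly 12 positive divisors but the claim fails.
k = 60: τ(60) = 12; 60 < 139.
k = 72: τ(72) = 12; 72 < 139.
k = 84: τ(84) = 12; 84 < 139.
k = 90: τ(90) = 12; 90 < 139.
k = 96: τ(96) = 12; 96 < 139.
k = 108: τ(108) = 12; 108 < 139.
k = 126: τ(126) = 12; 126 < 139.
k = 132: τ(132) = 12; 132 < 139.
k = 140: τ(140) = 12; 140 ≥ 139.

k = 140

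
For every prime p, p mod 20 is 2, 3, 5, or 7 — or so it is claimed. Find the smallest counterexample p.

We need the least prime p for which the claim fails.
p = 2: 2 mod 20 = 2.
p = 3: 3 mod 20 = 3.
p = 5: 5 mod 20 = 5.
p = 7: 7 mod 20 = 7.
p = 11: 11 mod 20 = 11 — not in {2, 3, 5, 7}.
Thus p = 11 disproves the claim, and no smaller p works.

p = 11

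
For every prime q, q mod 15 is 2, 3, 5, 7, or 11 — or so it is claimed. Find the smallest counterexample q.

q = 13

We need the least prime q for which the claim fails.
The first 5 eligible values, up to q = 11, all satisfy the conclusion.
q = 13: 13 mod 15 = 13 — not in {2, 3, 5, 7, 11}.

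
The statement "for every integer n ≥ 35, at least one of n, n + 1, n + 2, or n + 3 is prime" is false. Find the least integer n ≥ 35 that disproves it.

The first 13 eligible values, up to n = 47, all satisfy the conclusion.
n = 48: 48 = 2 × 24; 49 = 7 × 7; 50 = 2 × 25; 51 = 3 × 17 — all composite.

n = 48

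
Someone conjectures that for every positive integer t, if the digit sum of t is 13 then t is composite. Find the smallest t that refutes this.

t = 67

Check each positive integer t in order until the digit sum of t is 13 but t is prime.
For t = 49, 58 the conclusion holds.
t = 67: digit sum 13; 67 is prime, not composite.
So t = 67 is the smallest counterexample.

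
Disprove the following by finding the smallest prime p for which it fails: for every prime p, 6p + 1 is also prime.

p = 19

Check each prime p in order until 6p + 1 is not prime.
The first 7 eligible values, up to p = 17, all satisfy the conclusion.
p = 19: 6p + 1 = 115 = 5 × 23, not prime.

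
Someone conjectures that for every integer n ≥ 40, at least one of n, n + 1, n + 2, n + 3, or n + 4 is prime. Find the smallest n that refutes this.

Check each integer n ≥ 40 in order until n, n + 1, n + 2, n + 3, n + 4 are all composite.
The first 8 eligible values, up to n = 47, all satisfy the conclusion.
n = 48: 48 = 2 × 24; 49 = 7 × 7; 50 = 2 × 25; 51 = 3 × 17; 52 = 2 × 26 — all composite.
Thus n = 48 disproves the claim, and no smaller n works.

n = 48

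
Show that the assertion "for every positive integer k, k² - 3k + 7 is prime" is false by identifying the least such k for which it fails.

A counterexample is any positive integer k such that k² - 3k + 7 is not prime; we check each in order.
k = 1: k² - 3k + 7 = 5, prime.
k = 2: k² - 3k + 7 = 5, prime.
k = 3: k² - 3k + 7 = 7, prime.
k = 4: k² - 3k + 7 = 11, prime.
k = 5: k² - 3k + 7 = 17, prime.
k = 6: k² - 3k + 7 = 25 = 5 × 5, composite.
Thus k = 6 disproves the claim, and no smaller k works.

k = 6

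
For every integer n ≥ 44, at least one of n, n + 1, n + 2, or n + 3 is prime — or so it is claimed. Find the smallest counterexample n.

n = 48

A counterexample is any integer n ≥ 44 such that n, n + 1, n + 2, n + 3 are all composite; we check each in order.
n = 44: 47 is prime.
n = 45: 47 is prime.
n = 46: 47 is prime.
n = 47: 47 is prime.
n = 48: 48 = 2 × 24; 49 = 7 × 7; 50 = 2 × 25; 51 = 3 × 17 — all composite.
Thus n = 48 disproves the claim, and no smaller n works.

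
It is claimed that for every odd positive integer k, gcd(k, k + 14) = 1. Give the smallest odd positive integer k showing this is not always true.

A counterexample is any odd positive integer k such that gcd(k, k + 14) > 1; we check each in order.
k = 1: gcd(1, 15) = 1.
k = 3: gcd(3, 17) = 1.
k = 5: gcd(5, 19) = 1.
k = 7: gcd(7, 21) = 7.

k = 7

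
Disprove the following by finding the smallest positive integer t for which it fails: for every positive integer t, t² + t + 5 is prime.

t = 4

We need the least positive integer t for which t² + t + 5 is not prime.
t = 1: t² + t + 5 = 7, prime.
t = 2: t² + t + 5 = 11, prime.
t = 3: t² + t + 5 = 17, prime.
t = 4: t² + t + 5 = 25 = 5 × 5, composite.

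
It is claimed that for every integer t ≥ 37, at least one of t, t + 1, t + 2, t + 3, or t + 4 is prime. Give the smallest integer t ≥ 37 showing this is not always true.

Check each integer t ≥ 37 in order until t, t + 1, t + 2, t + 3, t + 4 are all composite.
The first 11 eligible values, up to t = 47, all satisfy the conclusion.
t = 48: 48 = 2 × 24; 49 = 7 × 7; 50 = 2 × 25; 51 = 3 × 17; 52 = 2 × 26 — all composite.

t = 48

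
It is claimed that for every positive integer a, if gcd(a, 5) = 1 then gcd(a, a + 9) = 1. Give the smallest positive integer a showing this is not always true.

a = 3

A counterexample is any positive integer a such that gcd(a, 5) = 1 but gcd(a, a + 9) > 1; we check each in order.
a = 1: gcd(1, 10) = 1.
a = 2: gcd(2, 11) = 1.
a = 3: gcd(3, 12) = 3.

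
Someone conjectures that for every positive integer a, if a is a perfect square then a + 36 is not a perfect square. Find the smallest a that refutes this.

A counterexample is any positive integer a such that a is a perfect square but a + 36 is a perfect square; we check each in order.
a = 1: 1 + 36 = 37, not a perfect square.
a = 4: 4 + 36 = 40, not a perfect square.
a = 9: 9 + 36 = 45, not a perfect square.
a = 16: 16 + 36 = 52, not a perfect square.
a = 25: 25 + 36 = 61, not a perfect square.
a = 36: 36 + 36 = 72, not a perfect square.
a = 49: 49 + 36 = 85, not a perfect square.
a = 64: 64 = 8² and 64 + 36 = 100 = 10².
Hence a = 64 is a counterexample.

a = 64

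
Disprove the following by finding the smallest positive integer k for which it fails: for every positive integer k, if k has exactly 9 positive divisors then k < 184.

Check each positive integer k in order until k has exactly 9 positive divisors but the claim fails.
For k = 36, 100 the conclusion holds.
k = 196: τ(196) = 9; 196 ≥ 184.

k = 196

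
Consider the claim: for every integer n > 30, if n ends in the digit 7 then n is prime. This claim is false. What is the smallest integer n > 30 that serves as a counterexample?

For n = 37, 47 the conclusion holds.
n = 57: 57 ends in 7; 57 = 3 × 19, composite.

n = 57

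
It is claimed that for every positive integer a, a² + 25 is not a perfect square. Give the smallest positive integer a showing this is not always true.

We need the least positive integer a for which a² + 25 is a perfect square.
The first 11 eligible values, up to a = 11, all satisfy the conclusion.
a = 12: 12² + 25 = 169 = 13², a perfect square.

a = 12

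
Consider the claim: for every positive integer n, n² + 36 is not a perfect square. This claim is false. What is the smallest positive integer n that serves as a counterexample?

n = 8

Check each positive integer n in order until n² + 36 is a perfect square.
n = 1: 1² + 36 = 37, not a perfect square.
n = 2: 2² + 36 = 40, not a perfect square.
n = 3: 3² + 36 = 45, not a perfect square.
n = 4: 4² + 36 = 52, not a perfect square.
n = 5: 5² + 36 = 61, not a perfect square.
n = 6: 6² + 36 = 72, not a perfect square.
n = 7: 7² + 36 = 85, not a perfect square.
n = 8: 8² + 36 = 100 = 10², a perfect square.
Thus n = 8 disproves the claim, and no smaller n works.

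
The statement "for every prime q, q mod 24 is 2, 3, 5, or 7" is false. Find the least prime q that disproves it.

A counterexample is any prime q such that the claim fails; we check each in order.
q = 2: 2 mod 24 = 2.
q = 3: 3 mod 24 = 3.
q = 5: 5 mod 24 = 5.
q = 7: 7 mod 24 = 7.
q = 11: 11 mod 24 = 11 — not in {2, 3, 5, 7}.
Hence q = 11 is a counterexample.

q = 11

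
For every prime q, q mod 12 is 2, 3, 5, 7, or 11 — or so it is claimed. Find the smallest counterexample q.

q = 13

Check each prime q in order until the claim fails.
The first 5 eligible values, up to q = 11, all satisfy the conclusion.
q = 13: 13 mod 12 = 1 — not in {2, 3, 5, 7, 11}.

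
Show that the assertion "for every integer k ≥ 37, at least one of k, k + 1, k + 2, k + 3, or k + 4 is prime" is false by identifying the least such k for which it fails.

k = 48

A counterexample is any integer k ≥ 37 such that k, k + 1, k + 2, k + 3, k + 4 are all composite; we check each in order.
For k = 37, 38, 39, 40, …, 45, 46, 47 the conclusion holds.
k = 48: 48 = 2 × 24; 49 = 7 × 7; 50 = 2 × 25; 51 = 3 × 17; 52 = 2 × 26 — all composite.
Hence k = 48 is a counterexample.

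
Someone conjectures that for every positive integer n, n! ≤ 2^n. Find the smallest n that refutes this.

n = 4

A counterexample is any positive integer n such that n! > 2^n; we check each in order.
For n = 1, 2, 3 the conclusion holds.
n = 4: n! = 24 and 2^n = 16, so 24 > 16.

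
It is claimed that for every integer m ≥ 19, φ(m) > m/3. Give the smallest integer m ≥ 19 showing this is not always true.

A counterexample is any integer m ≥ 19 such that the claim fails; we check each in order.
m = 19: φ(19) = 18 and 19/3 = 19/3, so φ(19) > 19/3.
m = 20: φ(20) = 8 and 20/3 = 20/3, so φ(20) > 20/3.
m = 21: φ(21) = 12 and 21/3 = 7, so φ(21) > 21/3.
m = 22: φ(22) = 10 and 22/3 = 22/3, so φ(22) > 22/3.
m = 23: φ(23) = 22 and 23/3 = 23/3, so φ(23) > 23/3.
m = 24: φ(24) = 8 and 24/3 = 8, so φ(24) ≤ 24/3.
So m = 24 is the smallest counterexample.

m = 24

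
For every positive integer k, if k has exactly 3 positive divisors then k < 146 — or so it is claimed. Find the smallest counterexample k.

A counterexample is any positive integer k such that k has exactly 3 positive divisors but the claim fails; we check each in order.
k = 4: τ(4) = 3; 4 < 146.
k = 9: τ(9) = 3; 9 < 146.
k = 25: τ(25) = 3; 25 < 146.
k = 49: τ(49) = 3; 49 < 146.
k = 121: τ(121) = 3; 121 < 146.
k = 169: τ(169) = 3; 169 ≥ 146.
Hence k = 169 is a counterexample.

k = 169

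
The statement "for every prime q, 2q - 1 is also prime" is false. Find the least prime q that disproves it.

A counterexample is any prime q such that 2q - 1 is not prime; we check each in order.
For q = 2, 3 the conclusion holds.
q = 5: 2q - 1 = 9 = 3 × 3, not prime.

q = 5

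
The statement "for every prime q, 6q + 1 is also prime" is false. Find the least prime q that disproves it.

We need the least prime q for which 6q + 1 is not prime.
q = 2: 6q + 1 = 13, prime.
q = 3: 6q + 1 = 19, prime.
q = 5: 6q + 1 = 31, prime.
q = 7: 6q + 1 = 43, prime.
q = 11: 6q + 1 = 67, prime.
q = 13: 6q + 1 = 79, prime.
q = 17: 6q + 1 = 103, prime.
q = 19: 6q + 1 = 115 = 5 × 23, not prime.
Hence q = 19 is a counterexample.

q = 19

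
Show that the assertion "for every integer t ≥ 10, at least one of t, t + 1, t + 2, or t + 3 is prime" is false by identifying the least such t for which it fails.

t = 24

We need the least integer t ≥ 10 for which t, t + 1, t + 2, t + 3 are all composite.
For t = 10, 11, 12, 13, …, 21, 22, 23 the conclusion holds.
t = 24: 24 = 2 × 12; 25 = 5 × 5; 26 = 2 × 13; 27 = 3 × 9 — all composite.
Hence t = 24 is a counterexample.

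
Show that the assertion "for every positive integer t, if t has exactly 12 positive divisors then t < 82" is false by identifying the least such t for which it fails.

t = 84

A counterexample is any positive integer t such that t has exactly 12 positive divisors but the claim fails; we check each in order.
For t = 60, 72 the conclusion holds.
t = 84: τ(84) = 12; 84 ≥ 82.
So t = 84 is the smallest counterexample.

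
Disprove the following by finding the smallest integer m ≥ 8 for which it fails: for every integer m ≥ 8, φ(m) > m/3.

m = 12

Check each integer m ≥ 8 in order until the claim fails.
The first 4 eligible values, up to m = 11, all satisfy the conclusion.
m = 12: φ(12) = 4 and 12/3 = 4, so φ(12) ≤ 12/3.
Hence m = 12 is a counterexample.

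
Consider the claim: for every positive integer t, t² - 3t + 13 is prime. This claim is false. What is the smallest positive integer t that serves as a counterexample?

We need the least positive integer t for which t² - 3t + 13 is not prime.
For t = 1, 2, 3, 4, …, 9, 10, 11 the conclusion holds.
t = 12: t² - 3t + 13 = 121 = 11 × 11, composite.
Hence t = 12 is a counterexample.

t = 12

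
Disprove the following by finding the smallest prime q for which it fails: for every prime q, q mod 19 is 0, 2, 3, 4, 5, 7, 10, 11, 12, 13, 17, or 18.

q = 47

Check each prime q in order until the claim fails.
For q = 2, 3, 5, 7, …, 37, 41, 43 the conclusion holds.
q = 47: 47 mod 19 = 9 — not in {0, 2, 3, 4, 5, 7, 10, 11, 12, 13, 17, 18}.
Thus q = 47 disproves the claim, and no smaller q works.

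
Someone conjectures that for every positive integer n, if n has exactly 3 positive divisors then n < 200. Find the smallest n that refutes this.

Check each positive integer n in order until n has exactly 3 positive divisors but the claim fails.
The first 6 eligible values, up to n = 169, all satisfy the conclusion.
n = 289: τ(289) = 3; 289 ≥ 200.

n = 289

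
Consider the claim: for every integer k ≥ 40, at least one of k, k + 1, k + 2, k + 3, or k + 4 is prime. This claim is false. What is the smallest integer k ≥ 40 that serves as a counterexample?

k = 48

We need the least integer k ≥ 40 for which k, k + 1, k + 2, k + 3, k + 4 are all composite.
For k = 40, 41, 42, 43, 44, 45, 46, 47 the conclusion holds.
k = 48: 48 = 2 × 24; 49 = 7 × 7; 50 = 2 × 25; 51 = 3 × 17; 52 = 2 × 26 — all composite.
So k = 48 is the smallest counterexample.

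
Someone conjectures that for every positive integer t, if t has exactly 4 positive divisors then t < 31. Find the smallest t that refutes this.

We need the least positive integer t for which t has exactly 4 positive divisors but the claim fails.
For t = 6, 8, 10, 14, 15, 21, 22, 26, 27 the conclusion holds.
t = 33: τ(33) = 4; 33 ≥ 31.

t = 33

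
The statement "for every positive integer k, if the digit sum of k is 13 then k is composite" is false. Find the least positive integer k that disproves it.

k = 67

We need the least positive integer k for which the digit sum of k is 13 but k is prime.
k = 49: digit sum 13; 49 is composite.
k = 58: digit sum 13; 58 is composite.
k = 67: digit sum 13; 67 is prime, not composite.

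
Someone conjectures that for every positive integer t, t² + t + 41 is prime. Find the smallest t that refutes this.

t = 40

Check each positive integer t in order until t² + t + 41 is not prime.
For t = 1, 2, 3, 4, …, 37, 38, 39 the conclusion holds.
t = 40: t² + t + 41 = 1681 = 41 × 41, composite.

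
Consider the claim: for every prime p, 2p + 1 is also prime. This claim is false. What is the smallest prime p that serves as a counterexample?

p = 7

For p = 2, 3, 5 the conclusion holds.
p = 7: 2p + 1 = 15 = 3 × 5, not prime.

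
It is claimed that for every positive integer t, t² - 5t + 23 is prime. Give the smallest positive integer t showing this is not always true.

t = 19

A counterexample is any positive integer t such that t² - 5t + 23 is not prime; we check each in order.
For t = 1, 2, 3, 4, …, 16, 17, 18 the conclusion holds.
t = 19: t² - 5t + 23 = 289 = 17 × 17, composite.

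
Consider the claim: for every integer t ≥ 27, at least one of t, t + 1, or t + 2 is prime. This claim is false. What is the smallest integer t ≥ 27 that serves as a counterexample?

A counterexample is any integer t ≥ 27 such that t, t + 1, t + 2 are all composite; we check each in order.
For t = 27, 28, 29, 30, 31 the conclusion holds.
t = 32: 32 = 2 × 16; 33 = 3 × 11; 34 = 2 × 17 — all composite.

t = 32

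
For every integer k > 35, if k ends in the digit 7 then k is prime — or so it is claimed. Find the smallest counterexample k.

k = 37: 37 ends in 7 and is prime.
k = 47: 47 ends in 7 and is prime.
k = 57: 57 ends in 7; 57 = 3 × 19, composite.

k = 57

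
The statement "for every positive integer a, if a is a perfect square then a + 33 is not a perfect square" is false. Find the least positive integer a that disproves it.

For a = 1, 4, 9 the conclusion holds.
a = 16: 16 = 4² and 16 + 33 = 49 = 7².
Hence a = 16 is a counterexample.

a = 16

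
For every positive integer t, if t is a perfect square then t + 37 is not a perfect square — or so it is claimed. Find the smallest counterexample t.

For t = 1, 4, 9, 16, …, 225, 256, 289 the conclusion holds.
t = 324: 324 = 18² and 324 + 37 = 361 = 19².

t = 324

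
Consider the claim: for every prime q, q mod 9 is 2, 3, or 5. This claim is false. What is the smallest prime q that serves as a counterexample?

We need the least prime q for which the claim fails.
For q = 2, 3, 5 the conclusion holds.
q = 7: 7 mod 9 = 7 — not in {2, 3, 5}.
Thus q = 7 disproves the claim, and no smaller q works.

q = 7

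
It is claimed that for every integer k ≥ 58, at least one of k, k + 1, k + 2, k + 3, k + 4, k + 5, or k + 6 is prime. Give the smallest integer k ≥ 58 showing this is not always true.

We need the least integer k ≥ 58 for which k, k + 1, k + 2, k + 3, k + 4, k + 5, k + 6 are all composite.
For k = 58, 59, 60, 61, …, 87, 88, 89 the conclusion holds.
k = 90: 90 = 2 × 45; 91 = 7 × 13; 92 = 2 × 46; 93 = 3 × 31; 94 = 2 × 47; 95 = 5 × 19; 96 = 2 × 48 — all composite.

k = 90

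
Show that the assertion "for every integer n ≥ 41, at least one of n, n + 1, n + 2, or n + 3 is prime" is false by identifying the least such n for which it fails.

n = 48

Check each integer n ≥ 41 in order until n, n + 1, n + 2, n + 3 are all composite.
For n = 41, 42, 43, 44, 45, 46, 47 the conclusion holds.
n = 48: 48 = 2 × 24; 49 = 7 × 7; 50 = 2 × 25; 51 = 3 × 17 — all composite.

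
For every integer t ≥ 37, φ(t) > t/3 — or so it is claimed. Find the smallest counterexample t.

t = 42

Check each integer t ≥ 37 in order until the claim fails.
The first 5 eligible values, up to t = 41, all satisfy the conclusion.
t = 42: φ(42) = 12 and 42/3 = 14, so φ(42) ≤ 42/3.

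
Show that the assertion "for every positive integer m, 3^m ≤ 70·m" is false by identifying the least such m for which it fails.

Check each positive integer m in order until 3^m > 70·m.
The first 5 eligible values, up to m = 5, all satisfy the conclusion.
m = 6: 3^m = 729 and 70·m = 420, so 729 > 420.

m = 6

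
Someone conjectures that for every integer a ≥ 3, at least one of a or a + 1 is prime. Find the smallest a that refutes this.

We need the least integer a ≥ 3 for which a, a + 1 are both composite.
a = 3: 3 is prime.
a = 4: 5 is prime.
a = 5: 5 is prime.
a = 6: 7 is prime.
a = 7: 7 is prime.
a = 8: 8 = 2 × 4; 9 = 3 × 3 — both composite.
Thus a = 8 disproves the claim, and no smaller a works.

a = 8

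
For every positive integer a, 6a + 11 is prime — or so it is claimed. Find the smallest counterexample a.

a = 4

A counterexample is any positive integer a such that 6a + 11 is not prime; we check each in order.
For a = 1, 2, 3 the conclusion holds.
a = 4: 6a + 11 = 35 = 5 × 7, composite.
So a = 4 is the smallest counterexample.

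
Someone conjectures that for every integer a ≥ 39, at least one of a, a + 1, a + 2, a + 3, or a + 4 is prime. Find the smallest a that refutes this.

For a = 39, 40, 41, 42, 43, 44, 45, 46, 47 the conclusion holds.
a = 48: 48 = 2 × 24; 49 = 7 × 7; 50 = 2 × 25; 51 = 3 × 17; 52 = 2 × 26 — all composite.

a = 48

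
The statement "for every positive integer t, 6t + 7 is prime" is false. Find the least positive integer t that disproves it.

t = 3

We need the least positive integer t for which 6t + 7 is not prime.
For t = 1, 2 the conclusion holds.
t = 3: 6t + 7 = 25 = 5 × 5, composite.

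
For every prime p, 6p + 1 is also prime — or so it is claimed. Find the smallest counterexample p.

p = 19

p = 2: 6p + 1 = 13, prime.
p = 3: 6p + 1 = 19, prime.
p = 5: 6p + 1 = 31, prime.
p = 7: 6p + 1 = 43, prime.
p = 11: 6p + 1 = 67, prime.
p = 13: 6p + 1 = 79, prime.
p = 17: 6p + 1 = 103, prime.
p = 19: 6p + 1 = 115 = 5 × 23, not prime.
So p = 19 is the smallest counterexample.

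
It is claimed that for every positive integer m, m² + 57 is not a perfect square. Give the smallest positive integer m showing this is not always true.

Check each positive integer m in order until m² + 57 is a perfect square.
For m = 1, 2, 3, 4, 5, 6, 7 the conclusion holds.
m = 8: 8² + 57 = 121 = 11², a perfect square.
Thus m = 8 disproves the claim, and no smaller m works.

m = 8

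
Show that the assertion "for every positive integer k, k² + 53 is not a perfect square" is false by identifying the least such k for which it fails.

k = 26

Check each positive integer k in order until k² + 53 is a perfect square.
The first 25 eligible values, up to k = 25, all satisfy the conclusion.
k = 26: 26² + 53 = 729 = 27², a perfect square.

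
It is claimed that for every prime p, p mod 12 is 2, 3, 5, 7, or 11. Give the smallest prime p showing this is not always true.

p = 13

p = 2: 2 mod 12 = 2.
p = 3: 3 mod 12 = 3.
p = 5: 5 mod 12 = 5.
p = 7: 7 mod 12 = 7.
p = 11: 11 mod 12 = 11.
p = 13: 13 mod 12 = 1 — not in {2, 3, 5, 7, 11}.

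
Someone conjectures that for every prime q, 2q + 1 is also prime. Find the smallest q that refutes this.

Check each prime q in order until 2q + 1 is not prime.
q = 2: 2q + 1 = 5, prime.
q = 3: 2q + 1 = 7, prime.
q = 5: 2q + 1 = 11, prime.
q = 7: 2q + 1 = 15 = 3 × 5, not prime.
So q = 7 is the smallest counterexample.

q = 7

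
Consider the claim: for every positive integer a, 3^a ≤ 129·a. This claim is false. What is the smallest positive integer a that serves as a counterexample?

a = 7

For a = 1, 2, 3, 4, 5, 6 the conclusion holds.
a = 7: 3^a = 2187 and 129·a = 903, so 2187 > 903.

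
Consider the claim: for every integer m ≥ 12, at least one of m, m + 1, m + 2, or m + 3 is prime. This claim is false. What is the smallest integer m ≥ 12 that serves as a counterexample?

We need the least integer m ≥ 12 for which m, m + 1, m + 2, m + 3 are all composite.
The first 12 eligible values, up to m = 23, all satisfy the conclusion.
m = 24: 24 = 2 × 12; 25 = 5 × 5; 26 = 2 × 13; 27 = 3 × 9 — all composite.
So m = 24 is the smallest counterexample.

m = 24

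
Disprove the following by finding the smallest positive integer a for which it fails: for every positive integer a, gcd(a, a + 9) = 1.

Check each positive integer a in order until gcd(a, a + 9) > 1.
For a = 1, 2 the conclusion holds.
a = 3: gcd(3, 12) = 3.
Hence a = 3 is a counterexample.

a = 3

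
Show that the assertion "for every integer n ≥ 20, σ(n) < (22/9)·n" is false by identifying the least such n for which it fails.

The first 4 eligible values, up to n = 23, all satisfy the conclusion.
n = 24: σ(24) = 60; 60 ≥ 176/3.
So n = 24 is the smallest counterexample.

n = 24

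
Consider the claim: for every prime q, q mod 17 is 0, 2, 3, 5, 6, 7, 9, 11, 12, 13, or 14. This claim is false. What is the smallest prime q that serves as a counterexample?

q = 59

For q = 2, 3, 5, 7, …, 43, 47, 53 the conclusion holds.
q = 59: 59 mod 17 = 8 — not in {0, 2, 3, 5, 6, 7, 9, 11, 12, 13, 14}.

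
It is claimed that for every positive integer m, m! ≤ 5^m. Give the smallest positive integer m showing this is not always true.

We need the least positive integer m for which m! > 5^m.
For m = 1, 2, 3, 4, …, 9, 10, 11 the conclusion holds.
m = 12: m! = 479001600 and 5^m = 244140625, so 479001600 > 244140625.

m = 12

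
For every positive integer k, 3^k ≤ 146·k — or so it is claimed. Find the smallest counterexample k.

k = 1: 3^k = 3 and 146·k = 146, so 3 ≤ 146.
k = 2: 3^k = 9 and 146·k = 292, so 9 ≤ 292.
k = 3: 3^k = 27 and 146·k = 438, so 27 ≤ 438.
k = 4: 3^k = 81 and 146·k = 584, so 81 ≤ 584.
k = 5: 3^k = 243 and 146·k = 730, so 243 ≤ 730.
k = 6: 3^k = 729 and 146·k = 876, so 729 ≤ 876.
k = 7: 3^k = 2187 and 146·k = 1022, so 2187 > 1022.

k = 7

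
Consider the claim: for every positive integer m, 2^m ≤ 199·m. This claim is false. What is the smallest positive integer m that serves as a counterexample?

m = 12

For m = 1, 2, 3, 4, …, 9, 10, 11 the conclusion holds.
m = 12: 2^m = 4096 and 199·m = 2388, so 4096 > 2388.
Thus m = 12 disproves the claim, and no smaller m works.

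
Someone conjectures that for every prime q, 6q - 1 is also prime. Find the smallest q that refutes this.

q = 11

Check each prime q in order until 6q - 1 is not prime.
For q = 2, 3, 5, 7 the conclusion holds.
q = 11: 6q - 1 = 65 = 5 × 13, not prime.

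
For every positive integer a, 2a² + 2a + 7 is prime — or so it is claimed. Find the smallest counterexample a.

a = 6

For a = 1, 2, 3, 4, 5 the conclusion holds.
a = 6: 2a² + 2a + 7 = 91 = 7 × 13, composite.
Thus a = 6 disproves the claim, and no smaller a works.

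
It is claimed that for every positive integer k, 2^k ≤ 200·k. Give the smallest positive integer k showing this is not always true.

k = 12

For k = 1, 2, 3, 4, …, 9, 10, 11 the conclusion holds.
k = 12: 2^k = 4096 and 200·k = 2400, so 4096 > 2400.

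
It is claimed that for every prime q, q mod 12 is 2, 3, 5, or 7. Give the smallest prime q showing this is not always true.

We need the least prime q for which the claim fails.
The first 4 eligible values, up to q = 7, all satisfy the conclusion.
q = 11: 11 mod 12 = 11 — not in {2, 3, 5, 7}.
Thus q = 11 disproves the claim, and no smaller q works.

q = 11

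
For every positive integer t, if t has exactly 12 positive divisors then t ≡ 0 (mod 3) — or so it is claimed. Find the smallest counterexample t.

t = 140

A counterexample is any positive integer t such that t has exactly 12 positive divisors but the claim fails; we check each in order.
t = 60: τ(60) = 12; 60 ≡ 0 (mod 3).
t = 72: τ(72) = 12; 72 ≡ 0 (mod 3).
t = 84: τ(84) = 12; 84 ≡ 0 (mod 3).
t = 90: τ(90) = 12; 90 ≡ 0 (mod 3).
t = 96: τ(96) = 12; 96 ≡ 0 (mod 3).
t = 108: τ(108) = 12; 108 ≡ 0 (mod 3).
t = 126: τ(126) = 12; 126 ≡ 0 (mod 3).
t = 132: τ(132) = 12; 132 ≡ 0 (mod 3).
t = 140: τ(140) = 12; 140 ≡ 2 (mod 3).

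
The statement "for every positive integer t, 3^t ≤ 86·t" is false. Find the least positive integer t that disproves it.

t = 6

We need the least positive integer t for which 3^t > 86·t.
The first 5 eligible values, up to t = 5, all satisfy the conclusion.
t = 6: 3^t = 729 and 86·t = 516, so 729 > 516.
Thus t = 6 disproves the claim, and no smaller t works.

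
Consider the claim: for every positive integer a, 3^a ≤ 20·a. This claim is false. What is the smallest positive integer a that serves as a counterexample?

a = 4

We need the least positive integer a for which 3^a > 20·a.
For a = 1, 2, 3 the conclusion holds.
a = 4: 3^a = 81 and 20·a = 80, so 81 > 80.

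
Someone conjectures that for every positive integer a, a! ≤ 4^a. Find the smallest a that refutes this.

a = 9

a = 1: a! = 1 and 4^a = 4, so 1 ≤ 4.
a = 2: a! = 2 and 4^a = 16, so 2 ≤ 16.
a = 3: a! = 6 and 4^a = 64, so 6 ≤ 64.
a = 4: a! = 24 and 4^a = 256, so 24 ≤ 256.
a = 5: a! = 120 and 4^a = 1024, so 120 ≤ 1024.
a = 6: a! = 720 and 4^a = 4096, so 720 ≤ 4096.
a = 7: a! = 5040 and 4^a = 16384, so 5040 ≤ 16384.
a = 8: a! = 40320 and 4^a = 65536, so 40320 ≤ 65536.
a = 9: a! = 362880 and 4^a = 262144, so 362880 > 262144.
Hence a = 9 is a counterexample.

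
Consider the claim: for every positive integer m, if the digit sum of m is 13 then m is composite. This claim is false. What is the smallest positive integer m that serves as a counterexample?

A counterexample is any positive integer m such that the digit sum of m is 13 but m is prime; we check each in order.
For m = 49, 58 the conclusion holds.
m = 67: digit sum 13; 67 is prime, not composite.

m = 67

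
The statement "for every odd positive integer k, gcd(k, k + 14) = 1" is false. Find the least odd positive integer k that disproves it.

k = 1: gcd(1, 15) = 1.
k = 3: gcd(3, 17) = 1.
k = 5: gcd(5, 19) = 1.
k = 7: gcd(7, 21) = 7.

k = 7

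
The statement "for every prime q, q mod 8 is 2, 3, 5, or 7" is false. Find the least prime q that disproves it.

q = 2: 2 mod 8 = 2.
q = 3: 3 mod 8 = 3.
q = 5: 5 mod 8 = 5.
q = 7: 7 mod 8 = 7.
q = 11: 11 mod 8 = 3.
q = 13: 13 mod 8 = 5.
q = 17: 17 mod 8 = 1 — not in {2, 3, 5, 7}.
Hence q = 17 is a counterexample.

q = 17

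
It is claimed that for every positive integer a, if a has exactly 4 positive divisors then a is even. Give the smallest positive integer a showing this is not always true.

a = 15

We need the least positive integer a for which a has exactly 4 positive divisors but a is odd.
For a = 6, 8, 10, 14 the conclusion holds.
a = 15: divisors of 15: 1, 3, 5, 15; 15 is odd.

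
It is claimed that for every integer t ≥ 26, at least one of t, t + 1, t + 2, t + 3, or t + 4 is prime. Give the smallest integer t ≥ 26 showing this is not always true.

A counterexample is any integer t ≥ 26 such that t, t + 1, t + 2, t + 3, t + 4 are all composite; we check each in order.
The first 6 eligible values, up to t = 31, all satisfy the conclusion.
t = 32: 32 = 2 × 16; 33 = 3 × 11; 34 = 2 × 17; 35 = 5 × 7; 36 = 2 × 18 — all composite.

t = 32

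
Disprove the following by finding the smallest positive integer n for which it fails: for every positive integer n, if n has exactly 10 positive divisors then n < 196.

The first 5 eligible values, up to n = 176, all satisfy the conclusion.
n = 208: τ(208) = 10; 208 ≥ 196.
So n = 208 is the smallest counterexample.

n = 208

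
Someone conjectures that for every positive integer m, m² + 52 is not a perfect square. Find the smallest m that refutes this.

m = 12

A counterexample is any positive integer m such that m² + 52 is a perfect square; we check each in order.
For m = 1, 2, 3, 4, …, 9, 10, 11 the conclusion holds.
m = 12: 12² + 52 = 196 = 14², a perfect square.
Hence m = 12 is a counterexample.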